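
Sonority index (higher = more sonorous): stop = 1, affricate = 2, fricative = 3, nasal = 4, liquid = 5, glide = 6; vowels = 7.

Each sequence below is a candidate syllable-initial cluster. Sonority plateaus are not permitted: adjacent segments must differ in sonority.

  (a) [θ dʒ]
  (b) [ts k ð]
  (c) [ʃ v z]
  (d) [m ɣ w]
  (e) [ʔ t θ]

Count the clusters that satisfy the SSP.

0

(a) [θ dʒ]: profile 3-2 — violates.
(b) [ts k ð]: profile 2-1-3 — violates.
(c) [ʃ v z]: profile 3-3-3 — violates.
(d) [m ɣ w]: profile 4-3-6 — violates.
(e) [ʔ t θ]: profile 1-1-3 — violates.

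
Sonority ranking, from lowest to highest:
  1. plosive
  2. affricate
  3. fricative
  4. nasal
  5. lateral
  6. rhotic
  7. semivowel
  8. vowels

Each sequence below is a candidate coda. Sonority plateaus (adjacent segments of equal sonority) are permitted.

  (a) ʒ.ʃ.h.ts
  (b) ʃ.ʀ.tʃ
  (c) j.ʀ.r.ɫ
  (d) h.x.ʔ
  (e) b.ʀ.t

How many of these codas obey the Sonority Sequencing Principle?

(a) ʒ.ʃ.h.ts: profile 3-3-3-2 — obeys.
(b) ʃ.ʀ.tʃ: profile 3-6-2 — violates.
(c) j.ʀ.r.ɫ: profile 7-6-6-5 — obeys.
(d) h.x.ʔ: profile 3-3-1 — obeys.
(e) b.ʀ.t: profile 1-6-1 — violates.

3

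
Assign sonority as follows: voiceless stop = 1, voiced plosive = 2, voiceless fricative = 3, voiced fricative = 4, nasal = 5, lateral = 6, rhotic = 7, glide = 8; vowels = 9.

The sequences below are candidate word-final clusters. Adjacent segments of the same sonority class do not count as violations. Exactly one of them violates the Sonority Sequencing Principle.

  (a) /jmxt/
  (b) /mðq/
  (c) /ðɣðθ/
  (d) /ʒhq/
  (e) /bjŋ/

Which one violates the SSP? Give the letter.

e

(a) /jmxt/: profile 8-5-3-1 — obeys.
(b) /mðq/: profile 5-4-1 — obeys.
(c) /ðɣðθ/: profile 4-4-4-3 — obeys.
(d) /ʒhq/: profile 4-3-1 — obeys.
(e) /bjŋ/: profile 2-8-5 — violates.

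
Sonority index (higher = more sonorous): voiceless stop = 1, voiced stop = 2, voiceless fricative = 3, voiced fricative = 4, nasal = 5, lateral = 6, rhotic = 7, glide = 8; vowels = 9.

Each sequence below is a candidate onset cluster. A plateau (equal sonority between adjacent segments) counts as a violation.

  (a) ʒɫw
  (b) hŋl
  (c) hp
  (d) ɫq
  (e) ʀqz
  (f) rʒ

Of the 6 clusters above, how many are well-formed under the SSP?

(a) 4-6-8 → obeys
(b) 3-5-6 → obeys
(c) 3-1 → violates
(d) 6-1 → violates
(e) 7-1-4 → violates
(f) 7-4 → violates

2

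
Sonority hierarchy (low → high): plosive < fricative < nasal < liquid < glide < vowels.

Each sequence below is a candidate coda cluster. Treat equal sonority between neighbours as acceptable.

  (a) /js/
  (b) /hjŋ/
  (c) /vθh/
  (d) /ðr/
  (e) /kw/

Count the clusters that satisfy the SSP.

(a) 5-2 → obeys
(b) 2-5-3 → violates
(c) 2-2-2 → obeys
(d) 2-4 → violates
(e) 1-5 → violates

2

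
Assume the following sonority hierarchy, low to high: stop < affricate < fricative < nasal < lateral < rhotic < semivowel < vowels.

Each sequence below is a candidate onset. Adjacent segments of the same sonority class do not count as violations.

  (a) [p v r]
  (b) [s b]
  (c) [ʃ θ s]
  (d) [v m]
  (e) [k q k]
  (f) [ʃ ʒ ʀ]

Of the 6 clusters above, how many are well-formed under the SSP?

5

(a) [p v r]: profile 1-3-6 — obeys.
(b) [s b]: profile 3-1 — violates.
(c) [ʃ θ s]: profile 3-3-3 — obeys.
(d) [v m]: profile 3-4 — obeys.
(e) [k q k]: profile 1-1-1 — obeys.
(f) [ʃ ʒ ʀ]: profile 3-3-6 — obeys.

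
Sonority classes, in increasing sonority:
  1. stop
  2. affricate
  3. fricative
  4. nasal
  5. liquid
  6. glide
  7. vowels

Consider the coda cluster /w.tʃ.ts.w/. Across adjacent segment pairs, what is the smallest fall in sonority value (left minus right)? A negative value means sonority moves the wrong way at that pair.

-4

/w/ is a glide (sonority 6).
/tʃ/ is an affricate (sonority 2).
/ts/ is an affricate (sonority 2).
/w/ is a glide (sonority 6).
/w/→/tʃ/: change +4.
/tʃ/→/ts/: change +0.
/ts/→/w/: change -4.
Minimum = -4.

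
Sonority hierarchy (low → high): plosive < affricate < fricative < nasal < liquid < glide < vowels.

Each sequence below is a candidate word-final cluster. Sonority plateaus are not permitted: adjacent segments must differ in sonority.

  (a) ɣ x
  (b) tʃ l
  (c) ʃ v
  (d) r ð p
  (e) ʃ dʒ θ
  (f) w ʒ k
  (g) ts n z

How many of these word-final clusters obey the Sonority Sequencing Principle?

2

(a) 3-3 → violates
(b) 2-5 → violates
(c) 3-3 → violates
(d) 5-3-1 → obeys
(e) 3-2-3 → violates
(f) 6-3-1 → obeys
(g) 2-4-3 → violates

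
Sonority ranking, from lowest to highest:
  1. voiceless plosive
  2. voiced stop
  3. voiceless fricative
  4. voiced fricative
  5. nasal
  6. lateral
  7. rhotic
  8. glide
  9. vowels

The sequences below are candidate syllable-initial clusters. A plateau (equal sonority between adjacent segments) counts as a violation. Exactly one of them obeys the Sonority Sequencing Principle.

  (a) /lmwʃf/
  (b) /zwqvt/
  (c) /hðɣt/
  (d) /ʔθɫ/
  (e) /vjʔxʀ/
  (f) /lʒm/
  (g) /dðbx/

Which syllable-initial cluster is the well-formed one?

d

(a) /lmwʃf/: profile 6-5-8-3-3 — violates.
(b) /zwqvt/: profile 4-8-1-4-1 — violates.
(c) /hðɣt/: profile 3-4-4-1 — violates.
(d) /ʔθɫ/: profile 1-3-6 — obeys.
(e) /vjʔxʀ/: profile 4-8-1-3-7 — violates.
(f) /lʒm/: profile 6-4-5 — violates.
(g) /dðbx/: profile 2-4-2-3 — violates.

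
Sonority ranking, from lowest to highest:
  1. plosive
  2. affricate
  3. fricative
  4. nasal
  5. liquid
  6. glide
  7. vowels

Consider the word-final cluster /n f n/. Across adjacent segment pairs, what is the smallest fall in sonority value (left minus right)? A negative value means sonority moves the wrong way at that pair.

-1

/n/ is a nasal (sonority 4).
/f/ is a fricative (sonority 3).
/n/ is a nasal (sonority 4).
/n/→/f/: change +1.
/f/→/n/: change -1.
Minimum = -1.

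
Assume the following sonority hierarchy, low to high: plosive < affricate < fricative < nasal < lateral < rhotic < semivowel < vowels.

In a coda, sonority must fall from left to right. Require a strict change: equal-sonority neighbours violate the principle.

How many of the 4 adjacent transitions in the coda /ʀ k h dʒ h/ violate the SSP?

2

/ʀ/: rhotic = 6.
/k/: plosive = 1.
/h/: fricative = 3.
/dʒ/: affricate = 2.
/h/: fricative = 3.
/ʀ/→/k/: 6→1 (falls) — ok.
/k/→/h/: 1→3 (does not fall) — violation.
/h/→/dʒ/: 3→2 (falls) — ok.
/dʒ/→/h/: 2→3 (does not fall) — violation.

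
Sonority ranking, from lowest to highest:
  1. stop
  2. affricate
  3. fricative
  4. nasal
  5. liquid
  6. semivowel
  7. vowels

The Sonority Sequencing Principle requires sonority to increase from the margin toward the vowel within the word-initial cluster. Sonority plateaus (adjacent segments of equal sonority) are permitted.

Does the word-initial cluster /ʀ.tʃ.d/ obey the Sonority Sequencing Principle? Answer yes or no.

no

/ʀ/ — liquid, sonority 5.
/tʃ/ — affricate, sonority 2.
/d/ — stop, sonority 1.
The profile is 5-2-1. Between /ʀ/ (5) and /tʃ/ (2) sonority does not rise, so the cluster violates the SSP.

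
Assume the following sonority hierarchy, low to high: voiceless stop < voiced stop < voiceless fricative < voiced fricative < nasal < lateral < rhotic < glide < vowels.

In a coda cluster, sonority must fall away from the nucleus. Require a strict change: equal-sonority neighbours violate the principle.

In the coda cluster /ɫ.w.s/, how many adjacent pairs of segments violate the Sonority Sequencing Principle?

/ɫ/ is a lateral (sonority 6).
/w/ is a glide (sonority 8).
/s/ is a voiceless fricative (sonority 3).
/ɫ/→/w/: 6→8 (does not fall) — violation.
/w/→/s/: 8→3 (falls) — ok.

1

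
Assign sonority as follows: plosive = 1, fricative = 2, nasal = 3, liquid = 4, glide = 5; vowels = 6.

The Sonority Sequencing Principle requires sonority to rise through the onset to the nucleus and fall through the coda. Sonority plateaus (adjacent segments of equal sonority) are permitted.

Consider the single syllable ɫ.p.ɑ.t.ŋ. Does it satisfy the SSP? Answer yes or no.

Onset: /ɫ/ is a liquid (sonority 4), /p/ is a plosive (sonority 1); then the nucleus /ɑ/ (sonority 6).
Onset profile 4-1-6 — does not rise throughout.
Coda: /t/ is a plosive (sonority 1), /ŋ/ is a nasal (sonority 3).
Coda profile 6-1-3 — does not fall throughout.

no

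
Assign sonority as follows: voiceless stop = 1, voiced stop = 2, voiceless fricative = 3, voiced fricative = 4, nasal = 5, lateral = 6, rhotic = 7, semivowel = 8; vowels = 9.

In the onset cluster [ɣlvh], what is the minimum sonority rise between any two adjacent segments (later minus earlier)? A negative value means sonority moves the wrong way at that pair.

-2

/ɣ/: voiced fricative = 4.
/l/: lateral = 6.
/v/: voiced fricative = 4.
/h/: voiceless fricative = 3.
/ɣ/→/l/: change +2.
/l/→/v/: change -2.
/v/→/h/: change -1.
Minimum = -2.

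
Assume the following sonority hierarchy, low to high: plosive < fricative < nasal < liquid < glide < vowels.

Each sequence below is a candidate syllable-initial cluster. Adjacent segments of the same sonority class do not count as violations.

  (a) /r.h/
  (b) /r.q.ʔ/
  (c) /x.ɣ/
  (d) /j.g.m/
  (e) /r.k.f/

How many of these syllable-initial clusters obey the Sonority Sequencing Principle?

1

(a) sonority 4-2: ill-formed.
(b) sonority 4-1-1: ill-formed.
(c) sonority 2-2: well-formed.
(d) sonority 5-1-3: ill-formed.
(e) sonority 4-1-2: ill-formed.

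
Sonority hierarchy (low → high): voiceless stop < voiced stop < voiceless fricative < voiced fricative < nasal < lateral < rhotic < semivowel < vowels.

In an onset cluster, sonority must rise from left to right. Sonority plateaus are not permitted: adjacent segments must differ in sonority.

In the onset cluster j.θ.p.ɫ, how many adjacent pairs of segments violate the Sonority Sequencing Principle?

/j/: semivowel = 8.
/θ/: voiceless fricative = 3.
/p/: voiceless stop = 1.
/ɫ/: lateral = 6.
/j/→/θ/: 8→3 (does not rise) — violation.
/θ/→/p/: 3→1 (does not rise) — violation.
/p/→/ɫ/: 1→6 (rises) — ok.

2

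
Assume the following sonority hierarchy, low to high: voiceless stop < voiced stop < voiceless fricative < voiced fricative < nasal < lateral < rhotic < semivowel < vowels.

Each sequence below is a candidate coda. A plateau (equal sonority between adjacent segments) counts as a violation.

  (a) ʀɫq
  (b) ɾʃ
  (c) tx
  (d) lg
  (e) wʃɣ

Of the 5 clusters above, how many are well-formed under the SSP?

(a) sonority 7-6-1: well-formed.
(b) sonority 7-3: well-formed.
(c) sonority 1-3: ill-formed.
(d) sonority 6-2: well-formed.
(e) sonority 8-3-4: ill-formed.

3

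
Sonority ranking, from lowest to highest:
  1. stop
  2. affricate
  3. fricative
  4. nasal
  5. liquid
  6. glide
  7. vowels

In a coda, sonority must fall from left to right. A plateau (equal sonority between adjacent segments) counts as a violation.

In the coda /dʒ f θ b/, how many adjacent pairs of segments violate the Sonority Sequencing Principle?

2

/dʒ/ — affricate, sonority 2.
/f/ — fricative, sonority 3.
/θ/ — fricative, sonority 3.
/b/ — stop, sonority 1.
/dʒ/→/f/: 2→3 (does not fall) — violation.
/f/→/θ/: 3→3 (plateau) — violation.
/θ/→/b/: 3→1 (falls) — ok.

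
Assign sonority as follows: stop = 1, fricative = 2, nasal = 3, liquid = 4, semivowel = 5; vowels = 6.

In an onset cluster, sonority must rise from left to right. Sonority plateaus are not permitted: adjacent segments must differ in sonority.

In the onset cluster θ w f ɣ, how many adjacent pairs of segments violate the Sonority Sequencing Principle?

2

/θ/ is a fricative (sonority 2).
/w/ is a semivowel (sonority 5).
/f/ is a fricative (sonority 2).
/ɣ/ is a fricative (sonority 2).
/θ/→/w/: 2→5 (rises) — ok.
/w/→/f/: 5→2 (does not rise) — violation.
/f/→/ɣ/: 2→2 (plateau) — violation.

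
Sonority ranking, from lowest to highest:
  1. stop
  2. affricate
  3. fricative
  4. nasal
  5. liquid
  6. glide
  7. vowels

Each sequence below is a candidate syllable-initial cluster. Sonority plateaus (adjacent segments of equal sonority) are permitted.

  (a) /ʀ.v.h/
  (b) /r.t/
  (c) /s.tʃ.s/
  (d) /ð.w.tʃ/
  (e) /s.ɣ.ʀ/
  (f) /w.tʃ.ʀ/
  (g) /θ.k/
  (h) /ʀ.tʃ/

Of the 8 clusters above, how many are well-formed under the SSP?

(a) 5-3-3 → violates
(b) 5-1 → violates
(c) 3-2-3 → violates
(d) 3-6-2 → violates
(e) 3-3-5 → obeys
(f) 6-2-5 → violates
(g) 3-1 → violates
(h) 5-2 → violates

1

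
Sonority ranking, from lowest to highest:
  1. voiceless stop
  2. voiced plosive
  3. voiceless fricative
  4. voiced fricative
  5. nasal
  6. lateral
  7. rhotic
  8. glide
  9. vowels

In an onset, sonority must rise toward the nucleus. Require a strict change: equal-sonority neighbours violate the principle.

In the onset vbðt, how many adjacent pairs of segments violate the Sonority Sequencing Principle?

2

/v/ — voiced fricative, sonority 4.
/b/ — voiced plosive, sonority 2.
/ð/ — voiced fricative, sonority 4.
/t/ — voiceless stop, sonority 1.
/v/→/b/: 4→2 (does not rise) — violation.
/b/→/ð/: 2→4 (rises) — ok.
/ð/→/t/: 4→1 (does not rise) — violation.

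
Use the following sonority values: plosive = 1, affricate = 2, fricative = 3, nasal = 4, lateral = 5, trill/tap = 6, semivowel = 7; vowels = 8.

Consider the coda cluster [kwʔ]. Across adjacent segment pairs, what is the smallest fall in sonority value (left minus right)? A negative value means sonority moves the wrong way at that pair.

/k/ — plosive, sonority 1.
/w/ — semivowel, sonority 7.
/ʔ/ — plosive, sonority 1.
/k/→/w/: change -6.
/w/→/ʔ/: change +6.
Minimum = -6.

-6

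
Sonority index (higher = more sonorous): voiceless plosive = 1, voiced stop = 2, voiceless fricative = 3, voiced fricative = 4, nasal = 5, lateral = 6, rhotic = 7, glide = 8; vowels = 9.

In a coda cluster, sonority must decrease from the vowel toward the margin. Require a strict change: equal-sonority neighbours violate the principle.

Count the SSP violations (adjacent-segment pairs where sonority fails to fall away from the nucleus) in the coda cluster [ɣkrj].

2

/ɣ/ — voiced fricative, sonority 4.
/k/ — voiceless plosive, sonority 1.
/r/ — rhotic, sonority 7.
/j/ — glide, sonority 8.
/ɣ/→/k/: 4→1 (falls) — ok.
/k/→/r/: 1→7 (does not fall) — violation.
/r/→/j/: 7→8 (does not fall) — violation.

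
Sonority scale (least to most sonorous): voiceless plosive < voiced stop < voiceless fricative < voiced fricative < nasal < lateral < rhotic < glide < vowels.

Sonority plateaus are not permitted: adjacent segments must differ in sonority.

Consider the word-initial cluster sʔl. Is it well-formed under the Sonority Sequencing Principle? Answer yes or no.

/s/ is a voiceless fricative (sonority 3).
/ʔ/ is a voiceless plosive (sonority 1).
/l/ is a lateral (sonority 6).
The profile is 3-1-6. Between /s/ (3) and /ʔ/ (1) sonority does not rise, so the cluster violates the SSP.

no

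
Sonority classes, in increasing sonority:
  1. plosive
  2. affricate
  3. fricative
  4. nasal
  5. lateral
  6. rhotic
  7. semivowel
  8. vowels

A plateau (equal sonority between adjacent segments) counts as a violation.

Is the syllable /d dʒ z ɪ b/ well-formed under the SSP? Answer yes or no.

yes

Onset: /d/ is a plosive (sonority 1), /dʒ/ is an affricate (sonority 2), /z/ is a fricative (sonority 3); then the nucleus /ɪ/ (sonority 8).
Onset profile 1-2-3-8 — rises to the nucleus.
Coda: /b/ is a plosive (sonority 1).
Coda profile 8-1 — falls from the nucleus.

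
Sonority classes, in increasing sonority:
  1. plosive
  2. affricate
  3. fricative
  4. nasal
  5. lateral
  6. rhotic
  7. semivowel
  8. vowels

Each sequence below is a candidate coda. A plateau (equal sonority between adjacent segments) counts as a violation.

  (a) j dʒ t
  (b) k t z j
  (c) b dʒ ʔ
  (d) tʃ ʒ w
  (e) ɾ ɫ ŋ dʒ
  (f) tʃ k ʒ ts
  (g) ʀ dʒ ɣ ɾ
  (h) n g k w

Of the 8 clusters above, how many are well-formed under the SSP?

2

(a) sonority 7-2-1: well-formed.
(b) sonority 1-1-3-7: ill-formed.
(c) sonority 1-2-1: ill-formed.
(d) sonority 2-3-7: ill-formed.
(e) sonority 6-5-4-2: well-formed.
(f) sonority 2-1-3-2: ill-formed.
(g) sonority 6-2-3-6: ill-formed.
(h) sonority 4-1-1-7: ill-formed.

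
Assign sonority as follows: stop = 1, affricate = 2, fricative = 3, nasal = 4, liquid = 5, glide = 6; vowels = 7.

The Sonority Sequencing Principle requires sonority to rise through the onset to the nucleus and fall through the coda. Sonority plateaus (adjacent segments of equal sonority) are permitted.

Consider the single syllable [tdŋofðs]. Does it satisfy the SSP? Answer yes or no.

Onset: /t/ is a stop (sonority 1), /d/ is a stop (sonority 1), /ŋ/ is a nasal (sonority 4); then the nucleus /o/ (sonority 7).
Onset profile 1-1-4-7 — rises to the nucleus.
Coda: /f/ is a fricative (sonority 3), /ð/ is a fricative (sonority 3), /s/ is a fricative (sonority 3).
Coda profile 7-3-3-3 — falls from the nucleus.

yes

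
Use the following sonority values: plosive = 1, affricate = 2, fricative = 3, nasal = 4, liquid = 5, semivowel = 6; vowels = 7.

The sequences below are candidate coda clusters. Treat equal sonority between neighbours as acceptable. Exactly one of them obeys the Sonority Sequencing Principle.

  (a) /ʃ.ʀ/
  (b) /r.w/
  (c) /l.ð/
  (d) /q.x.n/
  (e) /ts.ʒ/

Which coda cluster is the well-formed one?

c

(a) 3-5 → violates
(b) 5-6 → violates
(c) 5-3 → obeys
(d) 1-3-4 → violates
(e) 2-3 → violates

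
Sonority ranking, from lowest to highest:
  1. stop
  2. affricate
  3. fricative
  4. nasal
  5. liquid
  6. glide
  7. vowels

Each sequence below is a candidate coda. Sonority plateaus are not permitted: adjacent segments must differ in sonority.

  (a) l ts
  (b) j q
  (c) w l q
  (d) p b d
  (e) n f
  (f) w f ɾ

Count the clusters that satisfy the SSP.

4

(a) sonority 5-2: well-formed.
(b) sonority 6-1: well-formed.
(c) sonority 6-5-1: well-formed.
(d) sonority 1-1-1: ill-formed.
(e) sonority 4-3: well-formed.
(f) sonority 6-3-5: ill-formed.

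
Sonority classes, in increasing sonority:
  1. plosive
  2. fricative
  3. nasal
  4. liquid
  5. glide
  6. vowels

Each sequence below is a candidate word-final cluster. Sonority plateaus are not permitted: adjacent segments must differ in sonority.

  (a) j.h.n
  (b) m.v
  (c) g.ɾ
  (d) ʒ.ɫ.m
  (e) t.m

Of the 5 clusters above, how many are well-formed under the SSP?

1

(a) j.h.n: profile 5-2-3 — violates.
(b) m.v: profile 3-2 — obeys.
(c) g.ɾ: profile 1-4 — violates.
(d) ʒ.ɫ.m: profile 2-4-3 — violates.
(e) t.m: profile 1-3 — violates.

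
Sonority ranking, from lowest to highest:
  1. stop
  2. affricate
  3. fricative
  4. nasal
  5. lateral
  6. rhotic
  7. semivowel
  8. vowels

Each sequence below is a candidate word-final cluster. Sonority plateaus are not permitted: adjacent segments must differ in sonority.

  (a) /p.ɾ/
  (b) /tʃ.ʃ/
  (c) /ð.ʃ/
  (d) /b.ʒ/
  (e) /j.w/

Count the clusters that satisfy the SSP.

(a) sonority 1-6: ill-formed.
(b) sonority 2-3: ill-formed.
(c) sonority 3-3: ill-formed.
(d) sonority 1-3: ill-formed.
(e) sonority 7-7: ill-formed.

0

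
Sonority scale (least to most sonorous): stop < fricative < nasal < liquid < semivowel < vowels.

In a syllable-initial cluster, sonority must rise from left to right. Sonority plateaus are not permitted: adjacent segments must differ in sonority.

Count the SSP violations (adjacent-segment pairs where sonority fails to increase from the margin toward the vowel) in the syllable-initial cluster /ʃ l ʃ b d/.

/ʃ/: fricative = 2.
/l/: liquid = 4.
/ʃ/: fricative = 2.
/b/: stop = 1.
/d/: stop = 1.
/ʃ/→/l/: 2→4 (rises) — ok.
/l/→/ʃ/: 4→2 (does not rise) — violation.
/ʃ/→/b/: 2→1 (does not rise) — violation.
/b/→/d/: 1→1 (plateau) — violation.

3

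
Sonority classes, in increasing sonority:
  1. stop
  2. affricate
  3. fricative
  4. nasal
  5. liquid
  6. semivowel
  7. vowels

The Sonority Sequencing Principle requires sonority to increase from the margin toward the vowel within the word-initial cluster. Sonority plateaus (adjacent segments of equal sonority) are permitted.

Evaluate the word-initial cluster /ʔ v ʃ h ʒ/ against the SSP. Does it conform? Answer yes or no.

yes

/ʔ/: stop = 1.
/v/: fricative = 3.
/ʃ/: fricative = 3.
/h/: fricative = 3.
/ʒ/: fricative = 3.
The profile 1-3-3-3-3 is non-decreasing (plateaus allowed), so the word-initial cluster satisfies the SSP.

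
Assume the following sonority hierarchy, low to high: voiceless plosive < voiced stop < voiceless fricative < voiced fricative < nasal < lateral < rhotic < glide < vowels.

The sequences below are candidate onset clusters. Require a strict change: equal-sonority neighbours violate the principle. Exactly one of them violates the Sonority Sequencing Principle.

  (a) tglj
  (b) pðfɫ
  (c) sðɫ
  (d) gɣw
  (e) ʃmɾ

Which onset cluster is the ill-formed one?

(a) tglj: profile 1-2-6-8 — obeys.
(b) pðfɫ: profile 1-4-3-6 — violates.
(c) sðɫ: profile 3-4-6 — obeys.
(d) gɣw: profile 2-4-8 — obeys.
(e) ʃmɾ: profile 3-5-7 — obeys.

b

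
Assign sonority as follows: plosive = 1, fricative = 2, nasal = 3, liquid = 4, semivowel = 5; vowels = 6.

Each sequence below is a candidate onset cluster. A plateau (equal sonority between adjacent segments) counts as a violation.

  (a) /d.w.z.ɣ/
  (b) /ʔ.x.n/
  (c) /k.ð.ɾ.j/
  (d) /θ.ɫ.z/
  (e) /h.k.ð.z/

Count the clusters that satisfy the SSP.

(a) sonority 1-5-2-2: ill-formed.
(b) sonority 1-2-3: well-formed.
(c) sonority 1-2-4-5: well-formed.
(d) sonority 2-4-2: ill-formed.
(e) sonority 2-1-2-2: ill-formed.

2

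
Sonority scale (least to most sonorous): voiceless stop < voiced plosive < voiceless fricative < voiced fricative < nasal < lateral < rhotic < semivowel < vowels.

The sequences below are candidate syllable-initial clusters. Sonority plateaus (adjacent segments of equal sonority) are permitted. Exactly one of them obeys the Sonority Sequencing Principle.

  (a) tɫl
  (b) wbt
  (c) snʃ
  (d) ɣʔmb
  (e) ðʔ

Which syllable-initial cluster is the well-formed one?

a

(a) 1-6-6 → obeys
(b) 8-2-1 → violates
(c) 3-5-3 → violates
(d) 4-1-5-2 → violates
(e) 4-1 → violates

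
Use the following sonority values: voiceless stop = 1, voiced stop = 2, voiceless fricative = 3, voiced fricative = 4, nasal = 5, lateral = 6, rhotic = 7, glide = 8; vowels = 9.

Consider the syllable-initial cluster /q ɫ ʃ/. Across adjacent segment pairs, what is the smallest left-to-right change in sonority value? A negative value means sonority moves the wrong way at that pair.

-3

/q/ is a voiceless stop (sonority 1).
/ɫ/ is a lateral (sonority 6).
/ʃ/ is a voiceless fricative (sonority 3).
/q/→/ɫ/: change +5.
/ɫ/→/ʃ/: change -3.
Minimum = -3.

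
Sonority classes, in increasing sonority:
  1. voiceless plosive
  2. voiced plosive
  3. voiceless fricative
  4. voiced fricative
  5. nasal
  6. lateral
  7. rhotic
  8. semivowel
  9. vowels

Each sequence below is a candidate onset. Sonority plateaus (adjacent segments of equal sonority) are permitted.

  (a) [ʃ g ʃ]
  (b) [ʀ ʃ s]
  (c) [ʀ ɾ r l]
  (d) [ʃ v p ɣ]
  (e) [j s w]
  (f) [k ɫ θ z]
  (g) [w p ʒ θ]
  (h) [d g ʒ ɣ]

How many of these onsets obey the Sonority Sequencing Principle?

(a) 3-2-3 → violates
(b) 7-3-3 → violates
(c) 7-7-7-6 → violates
(d) 3-4-1-4 → violates
(e) 8-3-8 → violates
(f) 1-6-3-4 → violates
(g) 8-1-4-3 → violates
(h) 2-2-4-4 → obeys

1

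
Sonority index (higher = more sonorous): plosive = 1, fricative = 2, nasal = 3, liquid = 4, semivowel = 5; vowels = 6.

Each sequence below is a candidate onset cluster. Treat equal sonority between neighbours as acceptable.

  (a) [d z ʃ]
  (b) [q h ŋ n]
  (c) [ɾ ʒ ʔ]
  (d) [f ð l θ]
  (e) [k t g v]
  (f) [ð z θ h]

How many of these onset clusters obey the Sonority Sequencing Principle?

(a) [d z ʃ]: profile 1-2-2 — obeys.
(b) [q h ŋ n]: profile 1-2-3-3 — obeys.
(c) [ɾ ʒ ʔ]: profile 4-2-1 — violates.
(d) [f ð l θ]: profile 2-2-4-2 — violates.
(e) [k t g v]: profile 1-1-1-2 — obeys.
(f) [ð z θ h]: profile 2-2-2-2 — obeys.

4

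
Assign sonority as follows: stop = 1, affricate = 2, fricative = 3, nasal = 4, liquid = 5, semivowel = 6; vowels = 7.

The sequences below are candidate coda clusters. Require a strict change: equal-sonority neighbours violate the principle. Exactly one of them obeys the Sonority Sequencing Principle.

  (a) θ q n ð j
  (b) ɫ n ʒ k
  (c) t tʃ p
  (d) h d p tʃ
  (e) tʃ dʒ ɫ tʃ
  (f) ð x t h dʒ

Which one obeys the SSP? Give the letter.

b

(a) 3-1-4-3-6 → violates
(b) 5-4-3-1 → obeys
(c) 1-2-1 → violates
(d) 3-1-1-2 → violates
(e) 2-2-5-2 → violates
(f) 3-3-1-3-2 → violates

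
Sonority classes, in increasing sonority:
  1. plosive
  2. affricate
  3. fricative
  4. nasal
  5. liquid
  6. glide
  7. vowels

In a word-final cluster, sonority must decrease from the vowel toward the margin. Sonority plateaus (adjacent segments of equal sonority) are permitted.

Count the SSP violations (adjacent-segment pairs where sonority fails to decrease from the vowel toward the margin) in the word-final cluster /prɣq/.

/p/ is a plosive (sonority 1).
/r/ is a liquid (sonority 5).
/ɣ/ is a fricative (sonority 3).
/q/ is a plosive (sonority 1).
/p/→/r/: 1→5 (does not fall) — violation.
/r/→/ɣ/: 5→3 (falls) — ok.
/ɣ/→/q/: 3→1 (falls) — ok.

1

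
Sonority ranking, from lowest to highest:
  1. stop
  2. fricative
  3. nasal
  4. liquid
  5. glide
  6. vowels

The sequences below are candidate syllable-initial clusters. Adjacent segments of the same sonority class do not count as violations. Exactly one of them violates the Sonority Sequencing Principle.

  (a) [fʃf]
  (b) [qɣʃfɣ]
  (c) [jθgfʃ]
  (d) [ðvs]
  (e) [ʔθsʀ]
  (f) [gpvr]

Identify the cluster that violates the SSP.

c

(a) 2-2-2 → obeys
(b) 1-2-2-2-2 → obeys
(c) 5-2-1-2-2 → violates
(d) 2-2-2 → obeys
(e) 1-2-2-4 → obeys
(f) 1-1-2-4 → obeys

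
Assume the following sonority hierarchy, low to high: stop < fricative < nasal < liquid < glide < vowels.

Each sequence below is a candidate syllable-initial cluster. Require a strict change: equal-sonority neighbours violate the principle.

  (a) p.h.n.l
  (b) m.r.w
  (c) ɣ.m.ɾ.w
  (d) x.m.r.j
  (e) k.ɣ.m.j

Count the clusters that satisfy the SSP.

(a) sonority 1-2-3-4: well-formed.
(b) sonority 3-4-5: well-formed.
(c) sonority 2-3-4-5: well-formed.
(d) sonority 2-3-4-5: well-formed.
(e) sonority 1-2-3-5: well-formed.

5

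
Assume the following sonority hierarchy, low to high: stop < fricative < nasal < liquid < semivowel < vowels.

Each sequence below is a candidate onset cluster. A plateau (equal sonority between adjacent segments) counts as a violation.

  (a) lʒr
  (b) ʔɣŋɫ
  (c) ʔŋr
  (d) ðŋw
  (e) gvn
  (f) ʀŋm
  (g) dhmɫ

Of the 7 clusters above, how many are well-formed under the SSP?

5

(a) 4-2-4 → violates
(b) 1-2-3-4 → obeys
(c) 1-3-4 → obeys
(d) 2-3-5 → obeys
(e) 1-2-3 → obeys
(f) 4-3-3 → violates
(g) 1-2-3-4 → obeys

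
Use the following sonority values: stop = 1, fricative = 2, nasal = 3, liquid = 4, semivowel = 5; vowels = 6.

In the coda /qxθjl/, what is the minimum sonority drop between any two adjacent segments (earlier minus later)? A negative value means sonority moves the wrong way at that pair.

-3

/q/ — stop, sonority 1.
/x/ — fricative, sonority 2.
/θ/ — fricative, sonority 2.
/j/ — semivowel, sonority 5.
/l/ — liquid, sonority 4.
/q/→/x/: change -1.
/x/→/θ/: change +0.
/θ/→/j/: change -3.
/j/→/l/: change +1.
Minimum = -3.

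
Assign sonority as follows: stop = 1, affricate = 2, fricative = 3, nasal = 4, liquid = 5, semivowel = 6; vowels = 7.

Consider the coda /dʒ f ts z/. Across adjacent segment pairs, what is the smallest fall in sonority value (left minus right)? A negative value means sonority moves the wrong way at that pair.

/dʒ/: affricate = 2.
/f/: fricative = 3.
/ts/: affricate = 2.
/z/: fricative = 3.
/dʒ/→/f/: change -1.
/f/→/ts/: change +1.
/ts/→/z/: change -1.
Minimum = -1.

-1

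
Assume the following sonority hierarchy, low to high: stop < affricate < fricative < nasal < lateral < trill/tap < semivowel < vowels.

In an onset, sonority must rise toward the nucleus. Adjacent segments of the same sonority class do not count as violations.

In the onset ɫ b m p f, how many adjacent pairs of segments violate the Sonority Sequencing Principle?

/ɫ/: lateral = 5.
/b/: stop = 1.
/m/: nasal = 4.
/p/: stop = 1.
/f/: fricative = 3.
/ɫ/→/b/: 5→1 (does not rise) — violation.
/b/→/m/: 1→4 (rises) — ok.
/m/→/p/: 4→1 (does not rise) — violation.
/p/→/f/: 1→3 (rises) — ok.

2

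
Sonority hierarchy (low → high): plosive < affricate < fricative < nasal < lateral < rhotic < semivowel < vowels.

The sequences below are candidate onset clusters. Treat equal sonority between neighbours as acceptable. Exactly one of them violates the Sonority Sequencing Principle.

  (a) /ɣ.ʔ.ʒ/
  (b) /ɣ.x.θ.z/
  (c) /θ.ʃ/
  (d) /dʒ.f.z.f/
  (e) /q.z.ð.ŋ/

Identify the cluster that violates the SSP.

a

(a) 3-1-3 → violates
(b) 3-3-3-3 → obeys
(c) 3-3 → obeys
(d) 2-3-3-3 → obeys
(e) 1-3-3-4 → obeys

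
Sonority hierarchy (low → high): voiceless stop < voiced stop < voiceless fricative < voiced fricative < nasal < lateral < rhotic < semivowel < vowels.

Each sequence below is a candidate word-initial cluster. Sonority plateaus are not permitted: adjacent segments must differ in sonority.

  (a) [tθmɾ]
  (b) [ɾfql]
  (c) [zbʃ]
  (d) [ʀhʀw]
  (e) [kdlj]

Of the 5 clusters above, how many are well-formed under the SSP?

(a) [tθmɾ]: profile 1-3-5-7 — obeys.
(b) [ɾfql]: profile 7-3-1-6 — violates.
(c) [zbʃ]: profile 4-2-3 — violates.
(d) [ʀhʀw]: profile 7-3-7-8 — violates.
(e) [kdlj]: profile 1-2-6-8 — obeys.

2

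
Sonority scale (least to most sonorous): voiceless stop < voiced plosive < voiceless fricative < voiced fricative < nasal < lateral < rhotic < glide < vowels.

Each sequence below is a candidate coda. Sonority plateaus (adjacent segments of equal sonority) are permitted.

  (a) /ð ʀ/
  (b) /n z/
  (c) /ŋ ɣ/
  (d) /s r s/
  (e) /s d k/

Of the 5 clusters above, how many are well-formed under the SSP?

3

(a) sonority 4-7: ill-formed.
(b) sonority 5-4: well-formed.
(c) sonority 5-4: well-formed.
(d) sonority 3-7-3: ill-formed.
(e) sonority 3-2-1: well-formed.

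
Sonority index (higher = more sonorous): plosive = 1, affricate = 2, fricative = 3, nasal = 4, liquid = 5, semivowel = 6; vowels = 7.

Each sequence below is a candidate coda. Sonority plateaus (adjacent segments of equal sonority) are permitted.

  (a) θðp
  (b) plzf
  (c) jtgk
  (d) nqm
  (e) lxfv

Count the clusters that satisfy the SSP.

(a) θðp: profile 3-3-1 — obeys.
(b) plzf: profile 1-5-3-3 — violates.
(c) jtgk: profile 6-1-1-1 — obeys.
(d) nqm: profile 4-1-4 — violates.
(e) lxfv: profile 5-3-3-3 — obeys.

3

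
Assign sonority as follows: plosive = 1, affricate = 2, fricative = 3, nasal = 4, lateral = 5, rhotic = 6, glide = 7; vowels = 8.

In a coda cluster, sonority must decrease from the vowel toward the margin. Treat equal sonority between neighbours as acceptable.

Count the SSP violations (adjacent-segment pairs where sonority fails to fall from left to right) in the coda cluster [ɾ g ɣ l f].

2

/ɾ/ is a rhotic (sonority 6).
/g/ is a plosive (sonority 1).
/ɣ/ is a fricative (sonority 3).
/l/ is a lateral (sonority 5).
/f/ is a fricative (sonority 3).
/ɾ/→/g/: 6→1 (falls) — ok.
/g/→/ɣ/: 1→3 (does not fall) — violation.
/ɣ/→/l/: 3→5 (does not fall) — violation.
/l/→/f/: 5→3 (falls) — ok.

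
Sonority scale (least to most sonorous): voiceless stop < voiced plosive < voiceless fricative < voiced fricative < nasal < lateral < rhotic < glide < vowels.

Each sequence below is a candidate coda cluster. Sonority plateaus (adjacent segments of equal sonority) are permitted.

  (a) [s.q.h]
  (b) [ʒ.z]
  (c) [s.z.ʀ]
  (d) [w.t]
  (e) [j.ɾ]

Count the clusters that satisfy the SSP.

3

(a) 3-1-3 → violates
(b) 4-4 → obeys
(c) 3-4-7 → violates
(d) 8-1 → obeys
(e) 8-7 → obeys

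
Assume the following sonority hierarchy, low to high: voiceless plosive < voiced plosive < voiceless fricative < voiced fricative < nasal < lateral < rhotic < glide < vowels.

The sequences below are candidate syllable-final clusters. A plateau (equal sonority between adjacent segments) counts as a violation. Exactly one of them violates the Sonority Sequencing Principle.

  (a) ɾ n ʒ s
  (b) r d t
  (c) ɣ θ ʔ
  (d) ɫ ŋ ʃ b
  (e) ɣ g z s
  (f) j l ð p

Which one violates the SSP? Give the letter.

(a) sonority 7-5-4-3: well-formed.
(b) sonority 7-2-1: well-formed.
(c) sonority 4-3-1: well-formed.
(d) sonority 6-5-3-2: well-formed.
(e) sonority 4-2-4-3: ill-formed.
(f) sonority 8-6-4-1: well-formed.

e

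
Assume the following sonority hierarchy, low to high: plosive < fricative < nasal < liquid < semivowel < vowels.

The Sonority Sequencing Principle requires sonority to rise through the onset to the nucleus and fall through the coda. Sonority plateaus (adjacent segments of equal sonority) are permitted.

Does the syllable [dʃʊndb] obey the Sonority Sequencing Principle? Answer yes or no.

yes

Onset: /d/ is a plosive (sonority 1), /ʃ/ is a fricative (sonority 2); then the nucleus /ʊ/ (sonority 6).
Onset profile 1-2-6 — rises to the nucleus.
Coda: /n/ is a nasal (sonority 3), /d/ is a plosive (sonority 1), /b/ is a plosive (sonority 1).
Coda profile 6-3-1-1 — falls from the nucleus.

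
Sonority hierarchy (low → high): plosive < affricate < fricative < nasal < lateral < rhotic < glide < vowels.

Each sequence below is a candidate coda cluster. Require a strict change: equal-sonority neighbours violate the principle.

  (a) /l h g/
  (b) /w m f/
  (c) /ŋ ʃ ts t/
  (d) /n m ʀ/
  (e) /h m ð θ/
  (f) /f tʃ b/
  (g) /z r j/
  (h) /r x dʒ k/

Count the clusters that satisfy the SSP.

5

(a) /l h g/: profile 5-3-1 — obeys.
(b) /w m f/: profile 7-4-3 — obeys.
(c) /ŋ ʃ ts t/: profile 4-3-2-1 — obeys.
(d) /n m ʀ/: profile 4-4-6 — violates.
(e) /h m ð θ/: profile 3-4-3-3 — violates.
(f) /f tʃ b/: profile 3-2-1 — obeys.
(g) /z r j/: profile 3-6-7 — violates.
(h) /r x dʒ k/: profile 6-3-2-1 — obeys.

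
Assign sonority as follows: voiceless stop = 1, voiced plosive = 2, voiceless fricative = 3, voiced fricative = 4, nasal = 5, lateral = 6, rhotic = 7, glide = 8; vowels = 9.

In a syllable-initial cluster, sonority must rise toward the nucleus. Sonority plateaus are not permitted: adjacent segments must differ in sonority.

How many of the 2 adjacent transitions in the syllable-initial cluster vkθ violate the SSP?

/v/: voiced fricative = 4.
/k/: voiceless stop = 1.
/θ/: voiceless fricative = 3.
/v/→/k/: 4→1 (does not rise) — violation.
/k/→/θ/: 1→3 (rises) — ok.

1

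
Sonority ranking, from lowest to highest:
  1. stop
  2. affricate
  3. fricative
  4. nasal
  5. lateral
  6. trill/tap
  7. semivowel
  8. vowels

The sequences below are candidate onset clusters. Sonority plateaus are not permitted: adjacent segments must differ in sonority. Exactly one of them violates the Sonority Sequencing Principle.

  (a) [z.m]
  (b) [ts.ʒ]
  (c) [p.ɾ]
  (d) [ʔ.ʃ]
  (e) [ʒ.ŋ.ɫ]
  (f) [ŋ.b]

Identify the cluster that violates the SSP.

f

(a) [z.m]: profile 3-4 — obeys.
(b) [ts.ʒ]: profile 2-3 — obeys.
(c) [p.ɾ]: profile 1-6 — obeys.
(d) [ʔ.ʃ]: profile 1-3 — obeys.
(e) [ʒ.ŋ.ɫ]: profile 3-4-5 — obeys.
(f) [ŋ.b]: profile 4-1 — violates.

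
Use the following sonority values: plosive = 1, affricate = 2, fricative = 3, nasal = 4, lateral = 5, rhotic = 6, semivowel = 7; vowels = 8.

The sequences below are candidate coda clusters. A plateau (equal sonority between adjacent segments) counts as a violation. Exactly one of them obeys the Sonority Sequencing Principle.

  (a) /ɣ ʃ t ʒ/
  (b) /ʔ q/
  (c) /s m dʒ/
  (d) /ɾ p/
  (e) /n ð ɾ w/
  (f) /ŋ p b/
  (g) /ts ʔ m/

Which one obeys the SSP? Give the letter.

d

(a) sonority 3-3-1-3: ill-formed.
(b) sonority 1-1: ill-formed.
(c) sonority 3-4-2: ill-formed.
(d) sonority 6-1: well-formed.
(e) sonority 4-3-6-7: ill-formed.
(f) sonority 4-1-1: ill-formed.
(g) sonority 2-1-4: ill-formed.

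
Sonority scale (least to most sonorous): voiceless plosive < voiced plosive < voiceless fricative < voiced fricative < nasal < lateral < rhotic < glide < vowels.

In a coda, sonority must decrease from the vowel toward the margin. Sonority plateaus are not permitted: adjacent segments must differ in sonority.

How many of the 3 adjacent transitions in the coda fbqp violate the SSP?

1

/f/ is a voiceless fricative (sonority 3).
/b/ is a voiced plosive (sonority 2).
/q/ is a voiceless plosive (sonority 1).
/p/ is a voiceless plosive (sonority 1).
/f/→/b/: 3→2 (falls) — ok.
/b/→/q/: 2→1 (falls) — ok.
/q/→/p/: 1→1 (plateau) — violation.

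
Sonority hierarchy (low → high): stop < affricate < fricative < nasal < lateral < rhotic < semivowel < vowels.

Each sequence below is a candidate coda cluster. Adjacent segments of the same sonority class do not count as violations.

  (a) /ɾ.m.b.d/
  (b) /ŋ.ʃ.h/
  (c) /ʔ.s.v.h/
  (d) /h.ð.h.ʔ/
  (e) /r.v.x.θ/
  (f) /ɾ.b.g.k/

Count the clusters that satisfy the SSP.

(a) /ɾ.m.b.d/: profile 6-4-1-1 — obeys.
(b) /ŋ.ʃ.h/: profile 4-3-3 — obeys.
(c) /ʔ.s.v.h/: profile 1-3-3-3 — violates.
(d) /h.ð.h.ʔ/: profile 3-3-3-1 — obeys.
(e) /r.v.x.θ/: profile 6-3-3-3 — obeys.
(f) /ɾ.b.g.k/: profile 6-1-1-1 — obeys.

5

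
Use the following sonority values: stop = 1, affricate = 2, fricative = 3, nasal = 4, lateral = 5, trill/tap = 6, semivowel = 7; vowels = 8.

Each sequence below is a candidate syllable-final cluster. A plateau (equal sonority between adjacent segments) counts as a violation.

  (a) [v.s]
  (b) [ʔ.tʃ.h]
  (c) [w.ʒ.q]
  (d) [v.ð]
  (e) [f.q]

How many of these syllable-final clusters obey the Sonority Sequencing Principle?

(a) 3-3 → violates
(b) 1-2-3 → violates
(c) 7-3-1 → obeys
(d) 3-3 → violates
(e) 3-1 → obeys

2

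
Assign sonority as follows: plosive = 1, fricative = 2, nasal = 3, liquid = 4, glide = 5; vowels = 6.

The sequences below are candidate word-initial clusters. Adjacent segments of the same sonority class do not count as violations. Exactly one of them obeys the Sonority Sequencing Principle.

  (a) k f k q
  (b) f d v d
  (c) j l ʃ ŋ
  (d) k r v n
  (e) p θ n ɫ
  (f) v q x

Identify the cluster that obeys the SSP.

e

(a) 1-2-1-1 → violates
(b) 2-1-2-1 → violates
(c) 5-4-2-3 → violates
(d) 1-4-2-3 → violates
(e) 1-2-3-4 → obeys
(f) 2-1-2 → violates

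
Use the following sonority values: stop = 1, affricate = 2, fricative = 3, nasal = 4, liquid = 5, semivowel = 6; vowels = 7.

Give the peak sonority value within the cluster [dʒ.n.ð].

4

/dʒ/: affricate = 2.
/n/: nasal = 4.
/ð/: fricative = 3.
The maximum is 4.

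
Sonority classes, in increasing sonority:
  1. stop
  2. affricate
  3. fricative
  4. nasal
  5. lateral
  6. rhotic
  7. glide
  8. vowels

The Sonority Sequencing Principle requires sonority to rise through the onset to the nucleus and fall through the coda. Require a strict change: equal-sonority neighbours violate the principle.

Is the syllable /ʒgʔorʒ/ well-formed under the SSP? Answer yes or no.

no

Onset: /ʒ/ is a fricative (sonority 3), /g/ is a stop (sonority 1), /ʔ/ is a stop (sonority 1); then the nucleus /o/ (sonority 8).
Onset profile 3-1-1-8 — does not strictly rise throughout.
Coda: /r/ is a rhotic (sonority 6), /ʒ/ is a fricative (sonority 3).
Coda profile 8-6-3 — falls from the nucleus.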